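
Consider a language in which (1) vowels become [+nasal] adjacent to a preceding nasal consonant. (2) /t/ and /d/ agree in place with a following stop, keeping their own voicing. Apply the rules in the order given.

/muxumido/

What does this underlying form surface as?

[mũxumĩdo]

Rule 1: /u/ after nasal /m/ → [ũ]
Rule 1: /i/ after nasal /m/ → [ĩ]
After rule 1: mũxumĩdo
Rule 2: no segment meets the rule's conditions; no change.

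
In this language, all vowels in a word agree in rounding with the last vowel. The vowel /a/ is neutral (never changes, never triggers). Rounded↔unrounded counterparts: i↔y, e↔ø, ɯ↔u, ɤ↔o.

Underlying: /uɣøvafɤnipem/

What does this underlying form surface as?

[ɯɣevafɤnipem]

/u/ harmonizes with /e/ ([-round]) → [ɯ]
/ø/ harmonizes with /e/ ([-round]) → [e]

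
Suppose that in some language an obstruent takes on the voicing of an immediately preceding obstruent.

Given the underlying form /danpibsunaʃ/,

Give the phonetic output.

/s/ after /b/ (voiced) → [z]

[danpibzunaʃ]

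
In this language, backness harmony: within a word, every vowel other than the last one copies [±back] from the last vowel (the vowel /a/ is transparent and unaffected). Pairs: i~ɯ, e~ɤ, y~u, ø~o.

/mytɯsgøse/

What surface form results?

/ɯ/ harmonizes with /e/ ([-back]) → [i]

[mytisgøse]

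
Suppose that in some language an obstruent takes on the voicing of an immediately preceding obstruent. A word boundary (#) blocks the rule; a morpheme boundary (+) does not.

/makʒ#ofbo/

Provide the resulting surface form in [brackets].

[makʃ#ofpo]

/ʒ/ after /k/ (voiceless) → [ʃ]
/b/ after /f/ (voiceless) → [p]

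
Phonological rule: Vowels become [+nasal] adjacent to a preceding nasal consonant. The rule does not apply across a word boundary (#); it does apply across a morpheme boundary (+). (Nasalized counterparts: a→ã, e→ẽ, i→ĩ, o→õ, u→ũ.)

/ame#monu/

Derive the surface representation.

/e/ after nasal /m/ → [ẽ]
/o/ after nasal /m/ → [õ]
/u/ after nasal /n/ → [ũ]

[amẽ#mõnũ]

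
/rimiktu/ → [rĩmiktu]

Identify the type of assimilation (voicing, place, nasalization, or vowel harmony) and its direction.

nasalization, regressive

/i/→[ĩ].
Each target copies a feature from the following segment, so the direction is regressive.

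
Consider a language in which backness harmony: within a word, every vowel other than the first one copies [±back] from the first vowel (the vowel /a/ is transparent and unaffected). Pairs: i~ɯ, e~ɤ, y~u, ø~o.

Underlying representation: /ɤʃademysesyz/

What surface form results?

[ɤʃadɤmusɤsuz]

/e/ harmonizes with /ɤ/ ([+back]) → [ɤ]
/y/ harmonizes with /ɤ/ ([+back]) → [u]
/e/ harmonizes with /ɤ/ ([+back]) → [ɤ]
/y/ harmonizes with /ɤ/ ([+back]) → [u]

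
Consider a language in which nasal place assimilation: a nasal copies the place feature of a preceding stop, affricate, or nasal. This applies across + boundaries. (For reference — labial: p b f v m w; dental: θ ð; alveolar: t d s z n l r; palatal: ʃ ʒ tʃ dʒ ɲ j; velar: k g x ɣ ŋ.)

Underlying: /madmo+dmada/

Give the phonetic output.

/m/ after /d/ (alveolar) → [n]
/m/ after /d/ (alveolar) → [n]

[madno+dnada]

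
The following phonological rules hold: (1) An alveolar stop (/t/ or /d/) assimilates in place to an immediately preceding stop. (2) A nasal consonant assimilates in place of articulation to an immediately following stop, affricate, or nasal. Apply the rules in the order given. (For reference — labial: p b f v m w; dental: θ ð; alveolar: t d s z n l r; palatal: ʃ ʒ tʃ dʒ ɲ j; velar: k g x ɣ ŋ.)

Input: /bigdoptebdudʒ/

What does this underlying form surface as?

Rule 1: /d/ after /g/ (velar) → [g]
Rule 1: /t/ after /p/ (labial) → [p]
Rule 1: /d/ after /b/ (labial) → [b]
After rule 1: biggoppebbudʒ
Rule 2: no segment meets the rule's conditions; no change.

[biggoppebbudʒ]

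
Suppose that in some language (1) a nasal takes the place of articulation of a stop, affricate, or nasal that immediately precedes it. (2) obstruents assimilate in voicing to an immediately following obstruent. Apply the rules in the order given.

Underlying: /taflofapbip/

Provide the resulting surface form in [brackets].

[taflofabbip]

Rule 1: no segment meets the rule's conditions; no change.
After rule 1: taflofapbip
Rule 2: /p/ before /b/ (voiced) → [b]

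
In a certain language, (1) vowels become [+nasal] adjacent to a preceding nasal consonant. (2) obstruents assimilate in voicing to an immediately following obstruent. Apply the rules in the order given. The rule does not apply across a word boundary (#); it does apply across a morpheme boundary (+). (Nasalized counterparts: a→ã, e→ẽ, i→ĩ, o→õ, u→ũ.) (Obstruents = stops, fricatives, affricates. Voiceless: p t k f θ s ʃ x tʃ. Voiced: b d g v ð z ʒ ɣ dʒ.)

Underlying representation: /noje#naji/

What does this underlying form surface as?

Rule 1: /o/ after nasal /n/ → [õ]
Rule 1: /a/ after nasal /n/ → [ã]
After rule 1: nõje#nãji
Rule 2: no segment meets the rule's conditions; no change.

[nõje#nãji]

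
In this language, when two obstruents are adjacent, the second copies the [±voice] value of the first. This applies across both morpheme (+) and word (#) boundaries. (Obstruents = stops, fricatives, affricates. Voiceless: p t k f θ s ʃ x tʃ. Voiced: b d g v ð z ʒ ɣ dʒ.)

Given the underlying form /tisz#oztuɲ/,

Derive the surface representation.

/z/ after /s/ (voiceless) → [s]
/t/ after /z/ (voiced) → [d]

[tiss#ozduɲ]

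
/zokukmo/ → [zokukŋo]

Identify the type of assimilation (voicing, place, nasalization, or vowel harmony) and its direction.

place assimilation, progressive

/m/→[ŋ].
Each target copies a feature from the preceding segment, so the direction is progressive.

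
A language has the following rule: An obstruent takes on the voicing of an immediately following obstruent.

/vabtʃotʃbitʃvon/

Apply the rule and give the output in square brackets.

/b/ before /tʃ/ (voiceless) → [p]
/tʃ/ before /b/ (voiced) → [dʒ]
/tʃ/ before /v/ (voiced) → [dʒ]

[vaptʃodʒbidʒvon]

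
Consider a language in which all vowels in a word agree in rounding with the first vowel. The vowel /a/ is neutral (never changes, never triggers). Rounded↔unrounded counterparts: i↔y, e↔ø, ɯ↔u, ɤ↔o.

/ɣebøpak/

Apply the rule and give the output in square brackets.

/ø/ harmonizes with /e/ ([-round]) → [e]

[ɣebepak]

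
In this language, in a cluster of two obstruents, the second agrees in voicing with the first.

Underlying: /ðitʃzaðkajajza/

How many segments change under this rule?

2

/z/ after /tʃ/ (voiceless) → [s]
/k/ after /ð/ (voiced) → [g]
2 segments change.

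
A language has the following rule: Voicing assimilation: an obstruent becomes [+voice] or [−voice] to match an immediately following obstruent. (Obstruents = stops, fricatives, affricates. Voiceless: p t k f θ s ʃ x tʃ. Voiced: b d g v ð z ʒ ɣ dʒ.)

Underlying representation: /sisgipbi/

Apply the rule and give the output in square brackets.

/s/ before /g/ (voiced) → [z]
/p/ before /b/ (voiced) → [b]

[sizgibbi]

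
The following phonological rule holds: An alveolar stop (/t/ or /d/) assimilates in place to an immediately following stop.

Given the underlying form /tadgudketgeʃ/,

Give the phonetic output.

/d/ before /g/ (velar) → [g]
/d/ before /k/ (velar) → [g]
/t/ before /g/ (velar) → [k]

[taggugkekgeʃ]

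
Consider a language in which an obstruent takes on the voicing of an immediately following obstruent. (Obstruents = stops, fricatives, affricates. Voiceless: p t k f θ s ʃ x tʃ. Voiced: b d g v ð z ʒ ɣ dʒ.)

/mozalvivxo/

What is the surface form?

[mozalvifxo]

/v/ before /x/ (voiceless) → [f]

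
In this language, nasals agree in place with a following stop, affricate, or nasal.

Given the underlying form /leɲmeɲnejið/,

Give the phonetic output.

/ɲ/ before /m/ (labial) → [m]
/ɲ/ before /n/ (alveolar) → [n]

[lemmennejið]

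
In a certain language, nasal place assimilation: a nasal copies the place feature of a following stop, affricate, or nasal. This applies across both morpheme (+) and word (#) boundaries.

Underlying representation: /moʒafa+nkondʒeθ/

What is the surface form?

/n/ before /k/ (velar) → [ŋ]
/n/ before /dʒ/ (palatal) → [ɲ]

[moʒafa+ŋkoɲdʒeθ]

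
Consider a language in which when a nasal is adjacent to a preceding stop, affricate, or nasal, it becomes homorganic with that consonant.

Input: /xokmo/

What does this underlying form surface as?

[xokŋo]

/m/ after /k/ (velar) → [ŋ]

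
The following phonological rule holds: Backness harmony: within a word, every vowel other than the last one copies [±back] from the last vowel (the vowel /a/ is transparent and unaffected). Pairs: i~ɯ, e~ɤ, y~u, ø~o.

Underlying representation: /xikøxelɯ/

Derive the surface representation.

[xɯkoxɤlɯ]

/i/ harmonizes with /ɯ/ ([+back]) → [ɯ]
/ø/ harmonizes with /ɯ/ ([+back]) → [o]
/e/ harmonizes with /ɯ/ ([+back]) → [ɤ]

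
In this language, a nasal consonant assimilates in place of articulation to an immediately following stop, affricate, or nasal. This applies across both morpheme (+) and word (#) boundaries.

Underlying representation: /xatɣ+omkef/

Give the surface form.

/m/ before /k/ (velar) → [ŋ]

[xatɣ+oŋkef]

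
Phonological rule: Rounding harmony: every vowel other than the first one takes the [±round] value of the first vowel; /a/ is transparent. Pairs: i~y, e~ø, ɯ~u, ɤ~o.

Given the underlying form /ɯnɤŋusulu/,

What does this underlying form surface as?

/u/ harmonizes with /ɯ/ ([-round]) → [ɯ]
/u/ harmonizes with /ɯ/ ([-round]) → [ɯ]
/u/ harmonizes with /ɯ/ ([-round]) → [ɯ]

[ɯnɤŋɯsɯlɯ]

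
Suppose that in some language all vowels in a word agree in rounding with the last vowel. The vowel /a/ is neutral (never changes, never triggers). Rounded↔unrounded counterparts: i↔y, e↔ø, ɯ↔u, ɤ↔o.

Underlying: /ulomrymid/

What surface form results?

/u/ harmonizes with /i/ ([-round]) → [ɯ]
/o/ harmonizes with /i/ ([-round]) → [ɤ]
/y/ harmonizes with /i/ ([-round]) → [i]

[ɯlɤmrimid]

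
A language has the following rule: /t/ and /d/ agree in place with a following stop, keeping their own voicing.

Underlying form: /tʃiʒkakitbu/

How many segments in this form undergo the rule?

1

/t/ before /b/ (labial) → [p]
1 segment changes.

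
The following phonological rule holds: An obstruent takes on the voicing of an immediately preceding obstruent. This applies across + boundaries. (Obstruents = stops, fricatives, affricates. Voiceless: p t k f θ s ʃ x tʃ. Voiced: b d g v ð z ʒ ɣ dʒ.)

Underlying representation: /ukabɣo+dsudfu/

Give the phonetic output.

[ukabɣo+dzudvu]

/s/ after /d/ (voiced) → [z]
/f/ after /d/ (voiced) → [v]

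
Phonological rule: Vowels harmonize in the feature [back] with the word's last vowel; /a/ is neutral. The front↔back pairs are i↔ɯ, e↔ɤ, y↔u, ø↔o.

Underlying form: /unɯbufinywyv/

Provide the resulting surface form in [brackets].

/u/ harmonizes with /y/ ([-back]) → [y]
/ɯ/ harmonizes with /y/ ([-back]) → [i]
/u/ harmonizes with /y/ ([-back]) → [y]

[ynibyfinywyv]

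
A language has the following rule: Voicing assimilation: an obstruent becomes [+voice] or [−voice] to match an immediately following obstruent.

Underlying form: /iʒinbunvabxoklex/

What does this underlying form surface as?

[iʒinbunvapxoklex]

/b/ before /x/ (voiceless) → [p]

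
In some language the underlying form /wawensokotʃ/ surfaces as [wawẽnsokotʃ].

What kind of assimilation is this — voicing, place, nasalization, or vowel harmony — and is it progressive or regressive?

nasalization, regressive

/e/→[ẽ].
Each target copies a feature from the following segment, so the direction is regressive.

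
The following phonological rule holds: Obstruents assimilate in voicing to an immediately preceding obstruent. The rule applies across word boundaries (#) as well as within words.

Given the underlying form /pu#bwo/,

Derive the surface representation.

no segment meets the rule's conditions; no change.

[pu#bwo]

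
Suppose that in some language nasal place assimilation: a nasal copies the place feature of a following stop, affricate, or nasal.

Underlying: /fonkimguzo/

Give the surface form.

[foŋkiŋguzo]

/n/ before /k/ (velar) → [ŋ]
/m/ before /g/ (velar) → [ŋ]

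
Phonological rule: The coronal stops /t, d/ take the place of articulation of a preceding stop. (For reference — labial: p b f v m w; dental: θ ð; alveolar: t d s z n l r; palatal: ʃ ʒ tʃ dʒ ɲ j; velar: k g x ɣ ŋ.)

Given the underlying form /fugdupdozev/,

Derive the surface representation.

[fuggupbozev]

/d/ after /g/ (velar) → [g]
/d/ after /p/ (labial) → [b]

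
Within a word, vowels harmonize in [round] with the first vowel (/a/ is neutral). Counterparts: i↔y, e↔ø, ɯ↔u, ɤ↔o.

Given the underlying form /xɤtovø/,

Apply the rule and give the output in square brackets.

/o/ harmonizes with /ɤ/ ([-round]) → [ɤ]
/ø/ harmonizes with /ɤ/ ([-round]) → [e]

[xɤtɤve]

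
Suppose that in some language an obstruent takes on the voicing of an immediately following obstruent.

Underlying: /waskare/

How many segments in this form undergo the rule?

0

No segment meets the rule's conditions.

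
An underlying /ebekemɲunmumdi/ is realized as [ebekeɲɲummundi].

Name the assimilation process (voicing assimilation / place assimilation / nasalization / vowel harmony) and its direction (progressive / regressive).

/m/→[ɲ] /n/→[m] /m/→[n].
Each target copies a feature from the following segment, so the direction is regressive.

place assimilation, regressive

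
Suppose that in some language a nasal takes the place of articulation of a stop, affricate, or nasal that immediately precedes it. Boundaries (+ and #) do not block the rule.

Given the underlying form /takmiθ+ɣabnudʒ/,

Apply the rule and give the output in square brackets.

/m/ after /k/ (velar) → [ŋ]
/n/ after /b/ (labial) → [m]

[takŋiθ+ɣabmudʒ]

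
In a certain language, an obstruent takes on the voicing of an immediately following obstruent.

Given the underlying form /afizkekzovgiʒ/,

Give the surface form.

[afiskegzovgiʒ]

/z/ before /k/ (voiceless) → [s]
/k/ before /z/ (voiced) → [g]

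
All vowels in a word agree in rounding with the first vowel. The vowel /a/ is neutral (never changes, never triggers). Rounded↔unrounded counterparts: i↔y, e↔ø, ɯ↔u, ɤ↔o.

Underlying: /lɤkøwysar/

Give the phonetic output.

/ø/ harmonizes with /ɤ/ ([-round]) → [e]
/y/ harmonizes with /ɤ/ ([-round]) → [i]

[lɤkewisar]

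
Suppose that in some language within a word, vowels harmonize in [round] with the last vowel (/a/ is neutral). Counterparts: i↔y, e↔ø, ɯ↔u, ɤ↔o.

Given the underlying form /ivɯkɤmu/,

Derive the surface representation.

/i/ harmonizes with /u/ ([+round]) → [y]
/ɯ/ harmonizes with /u/ ([+round]) → [u]
/ɤ/ harmonizes with /u/ ([+round]) → [o]

[yvukomu]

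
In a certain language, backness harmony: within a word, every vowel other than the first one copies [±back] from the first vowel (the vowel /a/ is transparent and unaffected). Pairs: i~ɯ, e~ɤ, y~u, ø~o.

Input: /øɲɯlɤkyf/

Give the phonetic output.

/ɯ/ harmonizes with /ø/ ([-back]) → [i]
/ɤ/ harmonizes with /ø/ ([-back]) → [e]

[øɲilekyf]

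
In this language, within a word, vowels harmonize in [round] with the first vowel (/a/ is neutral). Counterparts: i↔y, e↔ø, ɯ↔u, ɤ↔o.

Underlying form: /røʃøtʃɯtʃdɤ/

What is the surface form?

[røʃøtʃutʃdo]

/ɯ/ harmonizes with /ø/ ([+round]) → [u]
/ɤ/ harmonizes with /ø/ ([+round]) → [o]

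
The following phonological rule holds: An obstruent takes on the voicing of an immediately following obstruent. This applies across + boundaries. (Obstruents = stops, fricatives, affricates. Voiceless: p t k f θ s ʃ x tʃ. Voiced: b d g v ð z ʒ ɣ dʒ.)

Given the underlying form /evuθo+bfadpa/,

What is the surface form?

[evuθo+pfatpa]

/b/ before /f/ (voiceless) → [p]
/d/ before /p/ (voiceless) → [t]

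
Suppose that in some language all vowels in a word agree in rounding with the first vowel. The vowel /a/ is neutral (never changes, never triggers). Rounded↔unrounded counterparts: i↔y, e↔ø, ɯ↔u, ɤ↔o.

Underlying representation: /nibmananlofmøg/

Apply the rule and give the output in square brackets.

/o/ harmonizes with /i/ ([-round]) → [ɤ]
/ø/ harmonizes with /i/ ([-round]) → [e]

[nibmananlɤfmeg]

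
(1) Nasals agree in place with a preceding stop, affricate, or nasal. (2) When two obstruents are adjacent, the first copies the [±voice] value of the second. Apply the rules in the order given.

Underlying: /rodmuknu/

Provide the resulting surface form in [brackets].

[rodnukŋu]

Rule 1: /m/ after /d/ (alveolar) → [n]
Rule 1: /n/ after /k/ (velar) → [ŋ]
After rule 1: rodnukŋu
Rule 2: no segment meets the rule's conditions; no change.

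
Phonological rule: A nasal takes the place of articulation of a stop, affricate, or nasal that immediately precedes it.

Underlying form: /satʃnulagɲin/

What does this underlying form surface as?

[satʃɲulagŋin]

/n/ after /tʃ/ (palatal) → [ɲ]
/ɲ/ after /g/ (velar) → [ŋ]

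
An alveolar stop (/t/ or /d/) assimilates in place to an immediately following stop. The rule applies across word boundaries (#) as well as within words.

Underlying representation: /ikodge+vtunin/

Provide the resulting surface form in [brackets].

[ikogge+vtunin]

/d/ before /g/ (velar) → [g]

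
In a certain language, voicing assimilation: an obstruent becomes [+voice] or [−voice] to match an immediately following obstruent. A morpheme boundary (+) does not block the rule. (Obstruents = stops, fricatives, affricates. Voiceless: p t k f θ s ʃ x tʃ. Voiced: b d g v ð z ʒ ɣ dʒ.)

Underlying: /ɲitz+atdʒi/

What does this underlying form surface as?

[ɲidz+addʒi]

/t/ before /z/ (voiced) → [d]
/t/ before /dʒ/ (voiced) → [d]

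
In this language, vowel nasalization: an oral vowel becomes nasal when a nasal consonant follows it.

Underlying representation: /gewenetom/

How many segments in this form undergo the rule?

2

/e/ before nasal /n/ → [ẽ]
/o/ before nasal /m/ → [õ]
2 segments change.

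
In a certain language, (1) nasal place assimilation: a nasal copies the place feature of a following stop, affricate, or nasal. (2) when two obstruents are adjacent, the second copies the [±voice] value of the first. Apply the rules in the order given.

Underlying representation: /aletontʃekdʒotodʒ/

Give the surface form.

[aletoɲtʃektʃotodʒ]

Rule 1: /n/ before /tʃ/ (palatal) → [ɲ]
After rule 1: aletoɲtʃekdʒotodʒ
Rule 2: /dʒ/ after /k/ (voiceless) → [tʃ]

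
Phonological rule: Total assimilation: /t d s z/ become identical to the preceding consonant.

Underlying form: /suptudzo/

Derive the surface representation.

[suppuddo]

/t/ after /p/ → [p] (total assimilation)
/z/ after /d/ → [d] (total assimilation)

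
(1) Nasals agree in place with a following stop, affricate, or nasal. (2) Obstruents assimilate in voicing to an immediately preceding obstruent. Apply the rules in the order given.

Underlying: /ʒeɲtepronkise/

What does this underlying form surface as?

[ʒenteproŋkise]

Rule 1: /ɲ/ before /t/ (alveolar) → [n]
Rule 1: /n/ before /k/ (velar) → [ŋ]
After rule 1: ʒenteproŋkise
Rule 2: no segment meets the rule's conditions; no change.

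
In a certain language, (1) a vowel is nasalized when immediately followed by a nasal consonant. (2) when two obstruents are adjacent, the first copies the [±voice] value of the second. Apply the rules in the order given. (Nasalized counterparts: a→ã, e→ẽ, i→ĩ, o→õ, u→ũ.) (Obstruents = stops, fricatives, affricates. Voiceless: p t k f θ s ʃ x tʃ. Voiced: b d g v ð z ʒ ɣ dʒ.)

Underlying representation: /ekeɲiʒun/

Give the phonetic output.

[ekẽɲiʒũn]

Rule 1: /e/ before nasal /ɲ/ → [ẽ]
Rule 1: /u/ before nasal /n/ → [ũ]
After rule 1: ekẽɲiʒũn
Rule 2: no segment meets the rule's conditions; no change.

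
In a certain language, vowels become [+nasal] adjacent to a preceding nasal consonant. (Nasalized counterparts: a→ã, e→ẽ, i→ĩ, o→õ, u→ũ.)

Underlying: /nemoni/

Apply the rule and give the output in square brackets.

/e/ after nasal /n/ → [ẽ]
/o/ after nasal /m/ → [õ]
/i/ after nasal /n/ → [ĩ]

[nẽmõnĩ]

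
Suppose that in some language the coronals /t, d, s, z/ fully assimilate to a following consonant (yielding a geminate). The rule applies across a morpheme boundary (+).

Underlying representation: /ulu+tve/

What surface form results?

[ulu+vve]

/t/ before /v/ → [v] (total assimilation)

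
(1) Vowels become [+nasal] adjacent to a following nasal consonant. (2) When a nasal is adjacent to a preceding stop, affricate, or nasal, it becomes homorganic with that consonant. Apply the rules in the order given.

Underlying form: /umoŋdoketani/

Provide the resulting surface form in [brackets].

Rule 1: /u/ before nasal /m/ → [ũ]
Rule 1: /o/ before nasal /ŋ/ → [õ]
Rule 1: /a/ before nasal /n/ → [ã]
After rule 1: ũmõŋdoketãni
Rule 2: no segment meets the rule's conditions; no change.

[ũmõŋdoketãni]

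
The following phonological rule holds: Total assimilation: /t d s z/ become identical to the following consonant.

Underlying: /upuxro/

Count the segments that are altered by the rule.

No segment meets the rule's conditions.

0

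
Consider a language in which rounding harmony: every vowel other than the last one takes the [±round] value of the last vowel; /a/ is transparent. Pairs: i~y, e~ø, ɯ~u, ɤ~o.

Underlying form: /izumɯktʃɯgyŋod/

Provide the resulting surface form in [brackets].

/i/ harmonizes with /o/ ([+round]) → [y]
/ɯ/ harmonizes with /o/ ([+round]) → [u]
/ɯ/ harmonizes with /o/ ([+round]) → [u]

[yzumuktʃugyŋod]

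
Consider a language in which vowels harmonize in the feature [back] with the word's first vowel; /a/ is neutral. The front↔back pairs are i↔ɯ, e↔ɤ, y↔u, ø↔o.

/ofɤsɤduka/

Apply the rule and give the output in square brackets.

no segment meets the rule's conditions; no change.

[ofɤsɤduka]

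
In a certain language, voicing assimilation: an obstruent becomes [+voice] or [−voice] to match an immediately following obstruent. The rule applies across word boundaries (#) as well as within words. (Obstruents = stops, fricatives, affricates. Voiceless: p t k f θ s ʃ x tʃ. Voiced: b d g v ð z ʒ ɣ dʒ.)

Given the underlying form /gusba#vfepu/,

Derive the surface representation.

[guzba#ffepu]

/s/ before /b/ (voiced) → [z]
/v/ before /f/ (voiceless) → [f]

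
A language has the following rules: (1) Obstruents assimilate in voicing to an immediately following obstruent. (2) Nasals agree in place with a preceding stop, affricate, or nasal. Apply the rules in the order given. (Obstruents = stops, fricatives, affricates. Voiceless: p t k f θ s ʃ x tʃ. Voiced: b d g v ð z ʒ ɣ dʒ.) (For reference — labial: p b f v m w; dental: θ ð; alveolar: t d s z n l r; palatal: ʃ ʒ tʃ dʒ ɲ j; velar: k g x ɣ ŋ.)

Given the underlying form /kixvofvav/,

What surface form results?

Rule 1: /x/ before /v/ (voiced) → [ɣ]
Rule 1: /f/ before /v/ (voiced) → [v]
After rule 1: kiɣvovvav
Rule 2: no segment meets the rule's conditions; no change.

[kiɣvovvav]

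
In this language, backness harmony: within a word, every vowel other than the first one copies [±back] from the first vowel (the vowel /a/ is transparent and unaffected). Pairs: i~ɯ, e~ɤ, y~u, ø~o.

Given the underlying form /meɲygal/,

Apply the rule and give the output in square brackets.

[meɲygal]

no segment meets the rule's conditions; no change.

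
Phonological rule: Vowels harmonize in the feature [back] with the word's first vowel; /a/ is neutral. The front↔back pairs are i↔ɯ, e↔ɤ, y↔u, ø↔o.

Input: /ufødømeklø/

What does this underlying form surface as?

[ufodomɤklo]

/ø/ harmonizes with /u/ ([+back]) → [o]
/ø/ harmonizes with /u/ ([+back]) → [o]
/e/ harmonizes with /u/ ([+back]) → [ɤ]
/ø/ harmonizes with /u/ ([+back]) → [o]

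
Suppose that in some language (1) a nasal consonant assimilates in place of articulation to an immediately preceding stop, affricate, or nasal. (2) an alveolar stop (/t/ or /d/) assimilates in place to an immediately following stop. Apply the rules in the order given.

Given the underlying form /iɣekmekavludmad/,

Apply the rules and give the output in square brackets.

[iɣekŋekavludnad]

Rule 1: /m/ after /k/ (velar) → [ŋ]
Rule 1: /m/ after /d/ (alveolar) → [n]
After rule 1: iɣekŋekavludnad
Rule 2: no segment meets the rule's conditions; no change.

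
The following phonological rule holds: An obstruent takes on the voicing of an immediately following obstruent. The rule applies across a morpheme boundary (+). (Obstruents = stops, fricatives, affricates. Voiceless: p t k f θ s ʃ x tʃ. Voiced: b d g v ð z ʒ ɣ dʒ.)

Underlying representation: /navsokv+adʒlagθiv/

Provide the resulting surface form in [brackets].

/v/ before /s/ (voiceless) → [f]
/k/ before /v/ (voiced) → [g]
/g/ before /θ/ (voiceless) → [k]

[nafsogv+adʒlakθiv]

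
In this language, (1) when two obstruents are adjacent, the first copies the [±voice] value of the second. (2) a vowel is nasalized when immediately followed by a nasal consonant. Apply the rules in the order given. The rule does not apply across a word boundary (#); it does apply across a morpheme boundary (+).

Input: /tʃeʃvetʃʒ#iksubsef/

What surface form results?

Rule 1: /ʃ/ before /v/ (voiced) → [ʒ]
Rule 1: /tʃ/ before /ʒ/ (voiced) → [dʒ]
Rule 1: /b/ before /s/ (voiceless) → [p]
After rule 1: tʃeʒvedʒʒ#iksupsef
Rule 2: no segment meets the rule's conditions; no change.

[tʃeʒvedʒʒ#iksupsef]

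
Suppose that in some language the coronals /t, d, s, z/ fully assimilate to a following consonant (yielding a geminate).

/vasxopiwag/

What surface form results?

/s/ before /x/ → [x] (total assimilation)

[vaxxopiwag]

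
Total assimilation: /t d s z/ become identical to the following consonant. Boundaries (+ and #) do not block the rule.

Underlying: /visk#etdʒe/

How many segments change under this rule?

2

/s/ before /k/ → [k] (total assimilation)
/t/ before /dʒ/ → [dʒ] (total assimilation)
2 segments change.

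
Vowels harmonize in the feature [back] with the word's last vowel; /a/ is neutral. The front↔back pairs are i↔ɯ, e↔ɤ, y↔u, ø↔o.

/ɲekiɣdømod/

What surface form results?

/e/ harmonizes with /o/ ([+back]) → [ɤ]
/i/ harmonizes with /o/ ([+back]) → [ɯ]
/ø/ harmonizes with /o/ ([+back]) → [o]

[ɲɤkɯɣdomod]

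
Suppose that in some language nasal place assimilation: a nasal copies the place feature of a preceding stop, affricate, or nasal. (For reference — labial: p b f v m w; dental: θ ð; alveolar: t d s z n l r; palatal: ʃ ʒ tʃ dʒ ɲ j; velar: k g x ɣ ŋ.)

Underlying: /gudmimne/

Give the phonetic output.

[gudnimme]

/m/ after /d/ (alveolar) → [n]
/n/ after /m/ (labial) → [m]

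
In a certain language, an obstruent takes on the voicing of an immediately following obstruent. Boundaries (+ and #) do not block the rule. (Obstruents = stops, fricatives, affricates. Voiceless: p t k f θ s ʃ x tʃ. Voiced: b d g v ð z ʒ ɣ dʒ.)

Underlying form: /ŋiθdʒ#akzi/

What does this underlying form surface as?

/θ/ before /dʒ/ (voiced) → [ð]
/k/ before /z/ (voiced) → [g]

[ŋiðdʒ#agzi]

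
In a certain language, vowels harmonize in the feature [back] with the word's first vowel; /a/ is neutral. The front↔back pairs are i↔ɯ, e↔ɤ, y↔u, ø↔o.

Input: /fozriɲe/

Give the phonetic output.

/i/ harmonizes with /o/ ([+back]) → [ɯ]
/e/ harmonizes with /o/ ([+back]) → [ɤ]

[fozrɯɲɤ]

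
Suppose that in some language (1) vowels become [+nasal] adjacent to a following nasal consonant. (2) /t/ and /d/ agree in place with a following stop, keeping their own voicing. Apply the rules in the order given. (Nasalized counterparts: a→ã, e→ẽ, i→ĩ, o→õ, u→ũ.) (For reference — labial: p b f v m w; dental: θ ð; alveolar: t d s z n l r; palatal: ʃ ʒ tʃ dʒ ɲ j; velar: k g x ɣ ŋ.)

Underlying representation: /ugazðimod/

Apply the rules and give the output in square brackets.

[ugazðĩmod]

Rule 1: /i/ before nasal /m/ → [ĩ]
After rule 1: ugazðĩmod
Rule 2: no segment meets the rule's conditions; no change.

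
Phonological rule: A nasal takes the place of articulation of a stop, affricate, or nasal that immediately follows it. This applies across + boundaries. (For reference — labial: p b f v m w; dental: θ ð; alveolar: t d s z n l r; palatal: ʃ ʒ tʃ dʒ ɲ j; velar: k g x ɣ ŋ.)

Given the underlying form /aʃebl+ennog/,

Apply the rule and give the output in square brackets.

no segment meets the rule's conditions; no change.

[aʃebl+ennog]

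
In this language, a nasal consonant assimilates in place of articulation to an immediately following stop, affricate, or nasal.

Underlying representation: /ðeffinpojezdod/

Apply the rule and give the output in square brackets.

[ðeffimpojezdod]

/n/ before /p/ (labial) → [m]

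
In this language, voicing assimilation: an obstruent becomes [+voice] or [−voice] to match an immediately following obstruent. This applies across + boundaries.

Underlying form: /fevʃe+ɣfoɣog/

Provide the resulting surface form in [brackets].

[fefʃe+xfoɣog]

/v/ before /ʃ/ (voiceless) → [f]
/ɣ/ before /f/ (voiceless) → [x]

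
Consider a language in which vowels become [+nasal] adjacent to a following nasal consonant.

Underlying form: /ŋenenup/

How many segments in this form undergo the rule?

/e/ before nasal /n/ → [ẽ]
/e/ before nasal /n/ → [ẽ]
2 segments change.

2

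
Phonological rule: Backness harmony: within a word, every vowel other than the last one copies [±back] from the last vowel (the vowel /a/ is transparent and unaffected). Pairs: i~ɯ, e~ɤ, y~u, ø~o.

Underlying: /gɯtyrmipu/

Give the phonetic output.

[gɯturmɯpu]

/y/ harmonizes with /u/ ([+back]) → [u]
/i/ harmonizes with /u/ ([+back]) → [ɯ]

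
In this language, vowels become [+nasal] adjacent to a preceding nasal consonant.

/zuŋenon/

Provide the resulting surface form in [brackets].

[zuŋẽnõn]

/e/ after nasal /ŋ/ → [ẽ]
/o/ after nasal /n/ → [õ]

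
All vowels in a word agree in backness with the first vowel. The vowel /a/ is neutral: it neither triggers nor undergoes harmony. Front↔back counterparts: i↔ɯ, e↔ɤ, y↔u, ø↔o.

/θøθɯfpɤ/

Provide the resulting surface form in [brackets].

/ɯ/ harmonizes with /ø/ ([-back]) → [i]
/ɤ/ harmonizes with /ø/ ([-back]) → [e]

[θøθifpe]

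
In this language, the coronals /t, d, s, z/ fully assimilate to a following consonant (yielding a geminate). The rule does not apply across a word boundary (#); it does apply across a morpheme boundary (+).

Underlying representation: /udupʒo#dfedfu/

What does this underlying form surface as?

[udupʒo#ffeffu]

/d/ before /f/ → [f] (total assimilation)
/d/ before /f/ → [f] (total assimilation)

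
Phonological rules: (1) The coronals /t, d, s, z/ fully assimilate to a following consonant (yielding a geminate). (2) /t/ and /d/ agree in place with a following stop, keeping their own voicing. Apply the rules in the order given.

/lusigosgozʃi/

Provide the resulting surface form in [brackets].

Rule 1: /s/ before /g/ → [g] (total assimilation)
Rule 1: /z/ before /ʃ/ → [ʃ] (total assimilation)
After rule 1: lusigoggoʃʃi
Rule 2: no segment meets the rule's conditions; no change.

[lusigoggoʃʃi]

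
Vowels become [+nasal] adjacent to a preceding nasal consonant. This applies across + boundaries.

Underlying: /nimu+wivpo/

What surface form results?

[nĩmũ+wivpo]

/i/ after nasal /n/ → [ĩ]
/u/ after nasal /m/ → [ũ]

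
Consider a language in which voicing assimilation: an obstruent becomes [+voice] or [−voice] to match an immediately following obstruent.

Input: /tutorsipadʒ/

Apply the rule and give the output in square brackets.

[tutorsipadʒ]

no segment meets the rule's conditions; no change.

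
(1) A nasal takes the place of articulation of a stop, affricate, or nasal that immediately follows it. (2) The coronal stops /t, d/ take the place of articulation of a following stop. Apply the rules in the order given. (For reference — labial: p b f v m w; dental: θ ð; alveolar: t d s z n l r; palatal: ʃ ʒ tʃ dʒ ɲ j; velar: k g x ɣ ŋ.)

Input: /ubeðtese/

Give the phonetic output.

Rule 1: no segment meets the rule's conditions; no change.
After rule 1: ubeðtese
Rule 2: no segment meets the rule's conditions; no change.

[ubeðtese]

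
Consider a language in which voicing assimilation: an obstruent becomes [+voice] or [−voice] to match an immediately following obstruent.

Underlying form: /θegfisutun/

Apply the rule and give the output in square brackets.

[θekfisutun]

/g/ before /f/ (voiceless) → [k]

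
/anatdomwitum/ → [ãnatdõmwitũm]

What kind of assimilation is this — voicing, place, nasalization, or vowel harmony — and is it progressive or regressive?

/a/→[ã] /o/→[õ] /u/→[ũ].
Each target copies a feature from the following segment, so the direction is regressive.

nasalization, regressive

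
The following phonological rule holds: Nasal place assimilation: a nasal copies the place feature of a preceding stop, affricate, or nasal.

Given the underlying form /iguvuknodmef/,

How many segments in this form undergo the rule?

2

/n/ after /k/ (velar) → [ŋ]
/m/ after /d/ (alveolar) → [n]
2 segments change.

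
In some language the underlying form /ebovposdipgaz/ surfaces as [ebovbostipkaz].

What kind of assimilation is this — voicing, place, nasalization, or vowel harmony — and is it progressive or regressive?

/p/→[b] /d/→[t] /g/→[k].
Each target copies a feature from the preceding segment, so the direction is progressive.

voicing assimilation, progressive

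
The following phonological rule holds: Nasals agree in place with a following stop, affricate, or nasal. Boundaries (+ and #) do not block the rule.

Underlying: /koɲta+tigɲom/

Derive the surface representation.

/ɲ/ before /t/ (alveolar) → [n]

[konta+tigɲom]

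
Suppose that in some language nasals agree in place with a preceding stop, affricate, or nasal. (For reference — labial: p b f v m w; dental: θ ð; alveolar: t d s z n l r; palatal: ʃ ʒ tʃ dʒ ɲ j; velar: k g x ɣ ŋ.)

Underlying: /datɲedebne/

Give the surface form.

[datnedebme]

/ɲ/ after /t/ (alveolar) → [n]
/n/ after /b/ (labial) → [m]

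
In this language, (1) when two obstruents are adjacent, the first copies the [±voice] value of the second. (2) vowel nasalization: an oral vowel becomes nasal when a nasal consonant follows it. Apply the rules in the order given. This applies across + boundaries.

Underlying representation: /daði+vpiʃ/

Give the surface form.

[daði+fpiʃ]

Rule 1: /v/ before /p/ (voiceless) → [f]
After rule 1: daði+fpiʃ
Rule 2: no segment meets the rule's conditions; no change.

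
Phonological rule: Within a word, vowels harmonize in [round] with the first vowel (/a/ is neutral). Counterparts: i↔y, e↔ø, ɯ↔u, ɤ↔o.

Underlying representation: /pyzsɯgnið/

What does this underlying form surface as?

[pyzsugnyð]

/ɯ/ harmonizes with /y/ ([+round]) → [u]
/i/ harmonizes with /y/ ([+round]) → [y]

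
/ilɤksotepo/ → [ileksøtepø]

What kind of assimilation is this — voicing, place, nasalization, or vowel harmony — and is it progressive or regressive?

/ɤ/→[e] /o/→[ø] /o/→[ø].
Vowels agree with the first vowel, so the harmony is progressive.

vowel harmony, progressive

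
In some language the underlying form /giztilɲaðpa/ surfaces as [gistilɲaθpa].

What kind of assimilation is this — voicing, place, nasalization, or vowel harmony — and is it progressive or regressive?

voicing assimilation, regressive

/z/→[s] /ð/→[θ].
Each target copies a feature from the following segment, so the direction is regressive.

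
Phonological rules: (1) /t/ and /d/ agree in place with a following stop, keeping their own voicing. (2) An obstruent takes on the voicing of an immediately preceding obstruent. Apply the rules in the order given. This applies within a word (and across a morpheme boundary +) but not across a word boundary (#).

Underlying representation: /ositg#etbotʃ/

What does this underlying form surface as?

Rule 1: /t/ before /g/ (velar) → [k]
Rule 1: /t/ before /b/ (labial) → [p]
After rule 1: osikg#epbotʃ
Rule 2: /g/ after /k/ (voiceless) → [k]
Rule 2: /b/ after /p/ (voiceless) → [p]

[osikk#eppotʃ]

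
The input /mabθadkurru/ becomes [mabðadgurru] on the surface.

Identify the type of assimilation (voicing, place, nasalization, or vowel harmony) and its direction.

/θ/→[ð] /k/→[g].
Each target copies a feature from the preceding segment, so the direction is progressive.

voicing assimilation, progressive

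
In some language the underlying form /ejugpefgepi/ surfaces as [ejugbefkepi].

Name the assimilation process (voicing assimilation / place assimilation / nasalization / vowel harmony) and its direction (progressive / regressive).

/p/→[b] /g/→[k].
Each target copies a feature from the preceding segment, so the direction is progressive.

voicing assimilation, progressive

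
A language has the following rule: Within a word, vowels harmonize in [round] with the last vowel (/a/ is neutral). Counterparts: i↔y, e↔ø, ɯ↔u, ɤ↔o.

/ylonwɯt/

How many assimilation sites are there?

2

/y/ harmonizes with /ɯ/ ([-round]) → [i]
/o/ harmonizes with /ɯ/ ([-round]) → [ɤ]
2 segments change.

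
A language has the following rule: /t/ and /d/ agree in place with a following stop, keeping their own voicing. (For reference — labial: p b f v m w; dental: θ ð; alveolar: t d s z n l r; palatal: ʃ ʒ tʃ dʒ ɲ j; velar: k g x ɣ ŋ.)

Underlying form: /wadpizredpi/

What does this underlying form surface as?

/d/ before /p/ (labial) → [b]
/d/ before /p/ (labial) → [b]

[wabpizrebpi]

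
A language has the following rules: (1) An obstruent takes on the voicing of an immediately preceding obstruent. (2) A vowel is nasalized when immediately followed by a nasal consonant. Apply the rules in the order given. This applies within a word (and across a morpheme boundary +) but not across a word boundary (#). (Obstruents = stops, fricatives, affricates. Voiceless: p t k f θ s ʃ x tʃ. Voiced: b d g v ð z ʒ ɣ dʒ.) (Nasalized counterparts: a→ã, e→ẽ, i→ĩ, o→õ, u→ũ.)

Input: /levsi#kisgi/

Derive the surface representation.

[levzi#kiski]

Rule 1: /s/ after /v/ (voiced) → [z]
Rule 1: /g/ after /s/ (voiceless) → [k]
After rule 1: levzi#kiski
Rule 2: no segment meets the rule's conditions; no change.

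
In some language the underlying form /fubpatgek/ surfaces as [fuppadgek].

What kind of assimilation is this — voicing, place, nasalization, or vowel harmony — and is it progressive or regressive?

voicing assimilation, regressive

/b/→[p] /t/→[d].
Each target copies a feature from the following segment, so the direction is regressive.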